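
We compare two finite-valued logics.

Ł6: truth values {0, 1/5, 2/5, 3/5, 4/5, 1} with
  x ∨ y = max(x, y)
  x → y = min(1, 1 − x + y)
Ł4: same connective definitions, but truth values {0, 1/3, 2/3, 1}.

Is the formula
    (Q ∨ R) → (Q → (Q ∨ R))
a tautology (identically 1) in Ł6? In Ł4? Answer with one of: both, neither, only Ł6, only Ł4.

both

In Ł6: every assignment gives 1 — tautology.
In Ł4: every assignment gives 1 — tautology.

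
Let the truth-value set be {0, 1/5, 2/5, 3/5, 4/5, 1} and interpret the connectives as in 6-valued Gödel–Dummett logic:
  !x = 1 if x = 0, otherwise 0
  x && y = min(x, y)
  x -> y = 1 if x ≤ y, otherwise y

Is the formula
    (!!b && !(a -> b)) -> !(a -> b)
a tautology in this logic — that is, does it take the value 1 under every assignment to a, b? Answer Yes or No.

At a = 3/5, b = 0, for instance:
!b = !0 = 1
!!b = !1 = 0
a -> b = 3/5 -> 0 = 0
!(a -> b) = !0 = 1
!!b && !(a -> b) = 0 && 1 = 0
(!!b && !(a -> b)) -> !(a -> b) = 0 -> 1 = 1
and checking the remaining 35 assignments likewise gives ≥ 1 in every case.

Yes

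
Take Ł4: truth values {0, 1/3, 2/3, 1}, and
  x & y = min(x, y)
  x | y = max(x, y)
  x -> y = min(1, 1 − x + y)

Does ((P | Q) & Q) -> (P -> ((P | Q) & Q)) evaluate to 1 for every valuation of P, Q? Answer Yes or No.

P = 0, Q = 0 ↦ 1
P = 0, Q = 1/3 ↦ 1
P = 0, Q = 2/3 ↦ 1
P = 0, Q = 1 ↦ 1
P = 1/3, Q = 0 ↦ 1
P = 1/3, Q = 1/3 ↦ 1
P = 1/3, Q = 2/3 ↦ 1
P = 1/3, Q = 1 ↦ 1
P = 2/3, Q = 0 ↦ 1
P = 2/3, Q = 1/3 ↦ 1
P = 2/3, Q = 2/3 ↦ 1
P = 2/3, Q = 1 ↦ 1
P = 1, Q = 0 ↦ 1
P = 1, Q = 1/3 ↦ 1
P = 1, Q = 2/3 ↦ 1
P = 1, Q = 1 ↦ 1
Every assignment gives a value ≥ 1.

Yes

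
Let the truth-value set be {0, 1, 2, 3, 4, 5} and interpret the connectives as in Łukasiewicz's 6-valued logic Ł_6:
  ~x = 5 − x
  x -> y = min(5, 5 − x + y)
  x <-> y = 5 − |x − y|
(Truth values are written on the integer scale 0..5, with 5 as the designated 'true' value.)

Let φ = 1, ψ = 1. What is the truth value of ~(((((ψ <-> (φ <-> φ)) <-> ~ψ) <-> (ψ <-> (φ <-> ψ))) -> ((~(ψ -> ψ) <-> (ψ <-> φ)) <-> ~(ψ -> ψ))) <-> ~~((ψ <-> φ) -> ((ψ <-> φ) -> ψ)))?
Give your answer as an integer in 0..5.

4

φ <-> φ = 1 <-> 1 = 5
ψ <-> (φ <-> φ) = 1 <-> 5 = 1
~ψ = ~1 = 4
(ψ <-> (φ <-> φ)) <-> ~ψ = 1 <-> 4 = 2
φ <-> ψ = 1 <-> 1 = 5
ψ <-> (φ <-> ψ) = 1 <-> 5 = 1
((ψ <-> (φ <-> φ)) <-> ~ψ) <-> (ψ <-> (φ <-> ψ)) = 2 <-> 1 = 4
ψ -> ψ = 1 -> 1 = 5
~(ψ -> ψ) = ~5 = 0
ψ <-> φ = 1 <-> 1 = 5
~(ψ -> ψ) <-> (ψ <-> φ) = 0 <-> 5 = 0
ψ -> ψ = 1 -> 1 = 5
~(ψ -> ψ) = ~5 = 0
(~(ψ -> ψ) <-> (ψ <-> φ)) <-> ~(ψ -> ψ) = 0 <-> 0 = 5
(((ψ <-> (φ <-> φ)) <-> ~ψ) <-> (ψ <-> (φ <-> ψ))) -> ((~(ψ -> ψ) <-> (ψ <-> φ)) <-> ~(ψ -> ψ)) = 4 -> 5 = 5
ψ <-> φ = 1 <-> 1 = 5
ψ <-> φ = 1 <-> 1 = 5
(ψ <-> φ) -> ψ = 5 -> 1 = 1
(ψ <-> φ) -> ((ψ <-> φ) -> ψ) = 5 -> 1 = 1
~((ψ <-> φ) -> ((ψ <-> φ) -> ψ)) = ~1 = 4
~~((ψ <-> φ) -> ((ψ <-> φ) -> ψ)) = ~4 = 1
((((ψ <-> (φ <-> φ)) <-> ~ψ) <-> (ψ <-> (φ <-> ψ))) -> ((~(ψ -> ψ) <-> (ψ <-> φ)) <-> ~(ψ -> ψ))) <-> ~~((ψ <-> φ) -> ((ψ <-> φ) -> ψ)) = 5 <-> 1 = 1
~(((((ψ <-> (φ <-> φ)) <-> ~ψ) <-> (ψ <-> (φ <-> ψ))) -> ((~(ψ -> ψ) <-> (ψ <-> φ)) <-> ~(ψ -> ψ))) <-> ~~((ψ <-> φ) -> ((ψ <-> φ) -> ψ))) = ~1 = 4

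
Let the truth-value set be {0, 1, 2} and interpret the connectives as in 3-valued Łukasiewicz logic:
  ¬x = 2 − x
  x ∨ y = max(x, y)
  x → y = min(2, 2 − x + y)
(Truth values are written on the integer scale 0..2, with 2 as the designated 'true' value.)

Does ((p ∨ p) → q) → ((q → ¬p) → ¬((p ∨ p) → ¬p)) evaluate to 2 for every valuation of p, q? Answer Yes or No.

Counterexample: take p = 0, q = 0.
p ∨ p = 0 ∨ 0 = 0
(p ∨ p) → q = 0 → 0 = 2
¬p = ¬0 = 2
q → ¬p = 0 → 2 = 2
p ∨ p = 0 ∨ 0 = 0
(p ∨ p) → ¬p = 0 → 2 = 2
¬((p ∨ p) → ¬p) = ¬2 = 0
(q → ¬p) → ¬((p ∨ p) → ¬p) = 2 → 0 = 0
((p ∨ p) → q) → ((q → ¬p) → ¬((p ∨ p) → ¬p)) = 2 → 0 = 0
This gives 0 ≠ 2.

No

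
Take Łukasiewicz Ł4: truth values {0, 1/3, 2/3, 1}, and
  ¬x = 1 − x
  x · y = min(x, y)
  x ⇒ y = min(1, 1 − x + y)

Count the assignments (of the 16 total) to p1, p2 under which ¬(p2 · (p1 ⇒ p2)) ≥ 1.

p1 = 0, p2 = 0 ↦ 1  ≥
p1 = 0, p2 = 1/3 ↦ 2/3  <
p1 = 0, p2 = 2/3 ↦ 1/3  <
p1 = 0, p2 = 1 ↦ 0  <
p1 = 1/3, p2 = 0 ↦ 1  ≥
p1 = 1/3, p2 = 1/3 ↦ 2/3  <
p1 = 1/3, p2 = 2/3 ↦ 1/3  <
p1 = 1/3, p2 = 1 ↦ 0  <
p1 = 2/3, p2 = 0 ↦ 1  ≥
p1 = 2/3, p2 = 1/3 ↦ 2/3  <
p1 = 2/3, p2 = 2/3 ↦ 1/3  <
p1 = 2/3, p2 = 1 ↦ 0  <
p1 = 1, p2 = 0 ↦ 1  ≥
p1 = 1, p2 = 1/3 ↦ 2/3  <
p1 = 1, p2 = 2/3 ↦ 1/3  <
p1 = 1, p2 = 1 ↦ 0  <
So 4 of the 16 assignments meet the threshold.

4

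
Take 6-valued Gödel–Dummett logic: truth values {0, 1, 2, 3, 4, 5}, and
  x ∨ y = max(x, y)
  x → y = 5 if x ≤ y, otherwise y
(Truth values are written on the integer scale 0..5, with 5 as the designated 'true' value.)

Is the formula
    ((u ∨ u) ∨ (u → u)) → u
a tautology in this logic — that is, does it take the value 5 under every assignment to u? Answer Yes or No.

Counterexample: take u = 0.
u ∨ u = 0 ∨ 0 = 0
u → u = 0 → 0 = 5
(u ∨ u) ∨ (u → u) = 0 ∨ 5 = 5
((u ∨ u) ∨ (u → u)) → u = 5 → 0 = 0
This gives 0 ≠ 5.

No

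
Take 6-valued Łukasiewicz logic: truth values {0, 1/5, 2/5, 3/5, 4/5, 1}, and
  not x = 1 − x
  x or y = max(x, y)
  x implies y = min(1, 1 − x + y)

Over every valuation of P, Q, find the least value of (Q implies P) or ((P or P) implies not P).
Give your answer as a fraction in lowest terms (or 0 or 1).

4/5

Take P = 3/5, Q = 4/5:
Q implies P = 4/5 implies 3/5 = 4/5
P or P = 3/5 or 3/5 = 3/5
not P = not 3/5 = 2/5
(P or P) implies not P = 3/5 implies 2/5 = 4/5
(Q implies P) or ((P or P) implies not P) = 4/5 or 4/5 = 4/5
No assignment yields a value below 4/5, so this is the minimum.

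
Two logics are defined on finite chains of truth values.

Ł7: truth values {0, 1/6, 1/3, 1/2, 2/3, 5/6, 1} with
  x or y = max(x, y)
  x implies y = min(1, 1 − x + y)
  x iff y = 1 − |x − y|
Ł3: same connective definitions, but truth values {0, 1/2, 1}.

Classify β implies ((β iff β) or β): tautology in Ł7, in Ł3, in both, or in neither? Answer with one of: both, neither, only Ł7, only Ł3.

In Ł7: every assignment gives 1 — tautology.
In Ł3: every assignment gives 1 — tautology.

both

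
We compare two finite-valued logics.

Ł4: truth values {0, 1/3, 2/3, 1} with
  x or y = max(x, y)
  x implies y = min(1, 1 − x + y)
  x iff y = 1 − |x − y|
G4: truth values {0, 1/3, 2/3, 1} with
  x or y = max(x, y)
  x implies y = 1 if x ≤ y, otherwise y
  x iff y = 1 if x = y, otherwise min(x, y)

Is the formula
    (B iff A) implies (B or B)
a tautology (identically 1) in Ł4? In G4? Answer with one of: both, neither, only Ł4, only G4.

In Ł4: at A = 0, B = 0 the value is 0 — not a tautology.
In G4: at A = 0, B = 0 the value is 0 — not a tautology.

neither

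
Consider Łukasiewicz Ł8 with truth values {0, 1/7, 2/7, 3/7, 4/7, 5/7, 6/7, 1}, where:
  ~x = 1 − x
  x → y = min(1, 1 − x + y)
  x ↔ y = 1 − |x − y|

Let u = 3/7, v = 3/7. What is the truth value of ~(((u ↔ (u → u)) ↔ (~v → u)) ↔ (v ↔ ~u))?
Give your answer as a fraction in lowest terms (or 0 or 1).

u → u = 3/7 → 3/7 = 1
u ↔ (u → u) = 3/7 ↔ 1 = 3/7
~v = ~3/7 = 4/7
~v → u = 4/7 → 3/7 = 6/7
(u ↔ (u → u)) ↔ (~v → u) = 3/7 ↔ 6/7 = 4/7
~u = ~3/7 = 4/7
v ↔ ~u = 3/7 ↔ 4/7 = 6/7
((u ↔ (u → u)) ↔ (~v → u)) ↔ (v ↔ ~u) = 4/7 ↔ 6/7 = 5/7
~(((u ↔ (u → u)) ↔ (~v → u)) ↔ (v ↔ ~u)) = ~5/7 = 2/7

2/7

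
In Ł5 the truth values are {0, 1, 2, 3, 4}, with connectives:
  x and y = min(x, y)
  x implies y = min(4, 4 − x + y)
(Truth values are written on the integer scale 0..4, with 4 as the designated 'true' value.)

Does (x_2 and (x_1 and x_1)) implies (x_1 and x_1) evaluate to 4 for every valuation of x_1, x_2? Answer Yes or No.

At x_1 = 0, x_2 = 2, for instance:
x_1 and x_1 = 0 and 0 = 0
x_2 and (x_1 and x_1) = 2 and 0 = 0
(x_2 and (x_1 and x_1)) implies (x_1 and x_1) = 0 implies 0 = 4
and checking the remaining 24 assignments likewise gives ≥ 4 in every case.

Yes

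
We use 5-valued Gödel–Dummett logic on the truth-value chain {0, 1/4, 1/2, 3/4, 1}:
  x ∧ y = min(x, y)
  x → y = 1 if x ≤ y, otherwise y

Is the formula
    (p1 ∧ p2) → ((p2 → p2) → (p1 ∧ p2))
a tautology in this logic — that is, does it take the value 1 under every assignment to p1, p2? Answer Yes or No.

Yes

At p1 = 1/4, p2 = 1/2, for instance:
p1 ∧ p2 = 1/4 ∧ 1/2 = 1/4
p2 → p2 = 1/2 → 1/2 = 1
(p2 → p2) → (p1 ∧ p2) = 1 → 1/4 = 1/4
(p1 ∧ p2) → ((p2 → p2) → (p1 ∧ p2)) = 1/4 → 1/4 = 1
and checking the remaining 24 assignments likewise gives ≥ 1 in every case.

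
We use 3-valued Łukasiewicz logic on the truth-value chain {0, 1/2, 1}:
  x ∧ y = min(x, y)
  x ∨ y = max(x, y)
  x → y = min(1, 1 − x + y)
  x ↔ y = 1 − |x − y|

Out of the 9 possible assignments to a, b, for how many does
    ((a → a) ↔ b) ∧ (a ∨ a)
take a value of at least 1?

1

a = 0, b = 0 ↦ 0  <
a = 0, b = 1/2 ↦ 0  <
a = 0, b = 1 ↦ 0  <
a = 1/2, b = 0 ↦ 0  <
a = 1/2, b = 1/2 ↦ 1/2  <
a = 1/2, b = 1 ↦ 1/2  <
a = 1, b = 0 ↦ 0  <
a = 1, b = 1/2 ↦ 1/2  <
a = 1, b = 1 ↦ 1  ≥
So 1 of the 9 assignments meets the threshold.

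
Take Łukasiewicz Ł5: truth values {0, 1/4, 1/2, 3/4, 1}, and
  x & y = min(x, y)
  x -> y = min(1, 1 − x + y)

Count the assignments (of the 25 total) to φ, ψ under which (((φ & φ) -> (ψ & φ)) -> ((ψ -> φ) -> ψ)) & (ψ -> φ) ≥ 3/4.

value 1: 5 assignments (counts)
value 3/4: 7 assignments (counts)
value 1/2: 7 assignments
value 1/4: 4 assignments
value 0: 2 assignments
So 12 of the 25 assignments meet the threshold.

12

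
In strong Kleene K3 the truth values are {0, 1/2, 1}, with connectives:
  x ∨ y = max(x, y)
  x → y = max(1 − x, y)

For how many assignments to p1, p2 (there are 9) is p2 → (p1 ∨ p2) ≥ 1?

7

p1 = 0, p2 = 0 ↦ 1  ≥
p1 = 0, p2 = 1/2 ↦ 1/2  <
p1 = 0, p2 = 1 ↦ 1  ≥
p1 = 1/2, p2 = 0 ↦ 1  ≥
p1 = 1/2, p2 = 1/2 ↦ 1/2  <
p1 = 1/2, p2 = 1 ↦ 1  ≥
p1 = 1, p2 = 0 ↦ 1  ≥
p1 = 1, p2 = 1/2 ↦ 1  ≥
p1 = 1, p2 = 1 ↦ 1  ≥
So 7 of the 9 assignments meet the threshold.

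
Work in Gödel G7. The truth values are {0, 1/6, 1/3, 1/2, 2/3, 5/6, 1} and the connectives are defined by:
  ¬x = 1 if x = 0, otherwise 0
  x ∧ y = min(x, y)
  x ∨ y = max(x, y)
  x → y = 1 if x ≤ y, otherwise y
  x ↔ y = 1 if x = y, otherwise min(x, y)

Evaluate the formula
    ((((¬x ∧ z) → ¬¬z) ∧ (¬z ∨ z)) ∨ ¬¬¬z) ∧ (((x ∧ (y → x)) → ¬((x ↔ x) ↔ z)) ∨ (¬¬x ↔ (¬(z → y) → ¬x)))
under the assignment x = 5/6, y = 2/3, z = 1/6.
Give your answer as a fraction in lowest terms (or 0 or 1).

¬x = ¬5/6 = 0
¬x ∧ z = 0 ∧ 1/6 = 0
¬z = ¬1/6 = 0
¬¬z = ¬0 = 1
(¬x ∧ z) → ¬¬z = 0 → 1 = 1
¬z = ¬1/6 = 0
¬z ∨ z = 0 ∨ 1/6 = 1/6
((¬x ∧ z) → ¬¬z) ∧ (¬z ∨ z) = 1 ∧ 1/6 = 1/6
¬z = ¬1/6 = 0
¬¬z = ¬0 = 1
¬¬¬z = ¬1 = 0
(((¬x ∧ z) → ¬¬z) ∧ (¬z ∨ z)) ∨ ¬¬¬z = 1/6 ∨ 0 = 1/6
y → x = 2/3 → 5/6 = 1
x ∧ (y → x) = 5/6 ∧ 1 = 5/6
x ↔ x = 5/6 ↔ 5/6 = 1
(x ↔ x) ↔ z = 1 ↔ 1/6 = 1/6
¬((x ↔ x) ↔ z) = ¬1/6 = 0
(x ∧ (y → x)) → ¬((x ↔ x) ↔ z) = 5/6 → 0 = 0
¬x = ¬5/6 = 0
¬¬x = ¬0 = 1
z → y = 1/6 → 2/3 = 1
¬(z → y) = ¬1 = 0
¬x = ¬5/6 = 0
¬(z → y) → ¬x = 0 → 0 = 1
¬¬x ↔ (¬(z → y) → ¬x) = 1 ↔ 1 = 1
((x ∧ (y → x)) → ¬((x ↔ x) ↔ z)) ∨ (¬¬x ↔ (¬(z → y) → ¬x)) = 0 ∨ 1 = 1
((((¬x ∧ z) → ¬¬z) ∧ (¬z ∨ z)) ∨ ¬¬¬z) ∧ (((x ∧ (y → x)) → ¬((x ↔ x) ↔ z)) ∨ (¬¬x ↔ (¬(z → y) → ¬x))) = 1/6 ∧ 1 = 1/6

1/6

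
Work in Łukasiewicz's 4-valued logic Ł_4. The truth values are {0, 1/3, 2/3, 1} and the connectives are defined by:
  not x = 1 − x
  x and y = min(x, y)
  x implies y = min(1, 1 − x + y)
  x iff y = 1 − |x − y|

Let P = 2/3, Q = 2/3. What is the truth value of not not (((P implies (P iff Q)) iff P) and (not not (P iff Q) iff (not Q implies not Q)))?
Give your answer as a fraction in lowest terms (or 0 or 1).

P iff Q = 2/3 iff 2/3 = 1
P implies (P iff Q) = 2/3 implies 1 = 1
(P implies (P iff Q)) iff P = 1 iff 2/3 = 2/3
P iff Q = 2/3 iff 2/3 = 1
not (P iff Q) = not 1 = 0
not not (P iff Q) = not 0 = 1
not Q = not 2/3 = 1/3
not Q = not 2/3 = 1/3
not Q implies not Q = 1/3 implies 1/3 = 1
not not (P iff Q) iff (not Q implies not Q) = 1 iff 1 = 1
((P implies (P iff Q)) iff P) and (not not (P iff Q) iff (not Q implies not Q)) = 2/3 and 1 = 2/3
not (((P implies (P iff Q)) iff P) and (not not (P iff Q) iff (not Q implies not Q))) = not 2/3 = 1/3
not not (((P implies (P iff Q)) iff P) and (not not (P iff Q) iff (not Q implies not Q))) = not 1/3 = 2/3

2/3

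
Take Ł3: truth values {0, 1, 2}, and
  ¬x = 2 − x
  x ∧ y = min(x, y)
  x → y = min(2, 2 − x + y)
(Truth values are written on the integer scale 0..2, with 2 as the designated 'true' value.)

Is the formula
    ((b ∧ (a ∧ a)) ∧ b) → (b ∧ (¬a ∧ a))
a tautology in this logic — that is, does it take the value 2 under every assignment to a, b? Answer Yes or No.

Counterexample: take a = 2, b = 1.
a ∧ a = 2 ∧ 2 = 2
b ∧ (a ∧ a) = 1 ∧ 2 = 1
(b ∧ (a ∧ a)) ∧ b = 1 ∧ 1 = 1
¬a = ¬2 = 0
¬a ∧ a = 0 ∧ 2 = 0
b ∧ (¬a ∧ a) = 1 ∧ 0 = 0
((b ∧ (a ∧ a)) ∧ b) → (b ∧ (¬a ∧ a)) = 1 → 0 = 1
This gives 1 ≠ 2.

No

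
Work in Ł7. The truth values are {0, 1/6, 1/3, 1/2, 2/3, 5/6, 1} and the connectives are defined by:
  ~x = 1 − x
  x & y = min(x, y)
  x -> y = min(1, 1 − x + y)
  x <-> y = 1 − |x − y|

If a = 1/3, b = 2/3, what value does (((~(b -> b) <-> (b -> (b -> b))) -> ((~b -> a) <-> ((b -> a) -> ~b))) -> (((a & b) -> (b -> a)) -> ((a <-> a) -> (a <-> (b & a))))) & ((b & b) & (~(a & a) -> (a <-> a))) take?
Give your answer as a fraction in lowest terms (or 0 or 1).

b -> b = 2/3 -> 2/3 = 1
~(b -> b) = ~1 = 0
b -> b = 2/3 -> 2/3 = 1
b -> (b -> b) = 2/3 -> 1 = 1
~(b -> b) <-> (b -> (b -> b)) = 0 <-> 1 = 0
~b = ~2/3 = 1/3
~b -> a = 1/3 -> 1/3 = 1
b -> a = 2/3 -> 1/3 = 2/3
~b = ~2/3 = 1/3
(b -> a) -> ~b = 2/3 -> 1/3 = 2/3
(~b -> a) <-> ((b -> a) -> ~b) = 1 <-> 2/3 = 2/3
(~(b -> b) <-> (b -> (b -> b))) -> ((~b -> a) <-> ((b -> a) -> ~b)) = 0 -> 2/3 = 1
a & b = 1/3 & 2/3 = 1/3
b -> a = 2/3 -> 1/3 = 2/3
(a & b) -> (b -> a) = 1/3 -> 2/3 = 1
a <-> a = 1/3 <-> 1/3 = 1
b & a = 2/3 & 1/3 = 1/3
a <-> (b & a) = 1/3 <-> 1/3 = 1
(a <-> a) -> (a <-> (b & a)) = 1 -> 1 = 1
((a & b) -> (b -> a)) -> ((a <-> a) -> (a <-> (b & a))) = 1 -> 1 = 1
((~(b -> b) <-> (b -> (b -> b))) -> ((~b -> a) <-> ((b -> a) -> ~b))) -> (((a & b) -> (b -> a)) -> ((a <-> a) -> (a <-> (b & a)))) = 1 -> 1 = 1
b & b = 2/3 & 2/3 = 2/3
a & a = 1/3 & 1/3 = 1/3
~(a & a) = ~1/3 = 2/3
a <-> a = 1/3 <-> 1/3 = 1
~(a & a) -> (a <-> a) = 2/3 -> 1 = 1
(b & b) & (~(a & a) -> (a <-> a)) = 2/3 & 1 = 2/3
(((~(b -> b) <-> (b -> (b -> b))) -> ((~b -> a) <-> ((b -> a) -> ~b))) -> (((a & b) -> (b -> a)) -> ((a <-> a) -> (a <-> (b & a))))) & ((b & b) & (~(a & a) -> (a <-> a))) = 1 & 2/3 = 2/3

2/3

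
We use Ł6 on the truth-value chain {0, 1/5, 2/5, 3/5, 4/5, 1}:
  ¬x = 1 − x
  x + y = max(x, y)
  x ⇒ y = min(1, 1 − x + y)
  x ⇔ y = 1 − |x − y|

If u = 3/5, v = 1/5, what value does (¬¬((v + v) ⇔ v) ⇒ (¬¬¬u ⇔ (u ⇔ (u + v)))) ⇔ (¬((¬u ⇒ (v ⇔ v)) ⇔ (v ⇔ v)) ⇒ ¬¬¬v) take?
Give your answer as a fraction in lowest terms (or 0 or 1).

2/5

v + v = 1/5 + 1/5 = 1/5
(v + v) ⇔ v = 1/5 ⇔ 1/5 = 1
¬((v + v) ⇔ v) = ¬1 = 0
¬¬((v + v) ⇔ v) = ¬0 = 1
¬u = ¬3/5 = 2/5
¬¬u = ¬2/5 = 3/5
¬¬¬u = ¬3/5 = 2/5
u + v = 3/5 + 1/5 = 3/5
u ⇔ (u + v) = 3/5 ⇔ 3/5 = 1
¬¬¬u ⇔ (u ⇔ (u + v)) = 2/5 ⇔ 1 = 2/5
¬¬((v + v) ⇔ v) ⇒ (¬¬¬u ⇔ (u ⇔ (u + v))) = 1 ⇒ 2/5 = 2/5
¬u = ¬3/5 = 2/5
v ⇔ v = 1/5 ⇔ 1/5 = 1
¬u ⇒ (v ⇔ v) = 2/5 ⇒ 1 = 1
v ⇔ v = 1/5 ⇔ 1/5 = 1
(¬u ⇒ (v ⇔ v)) ⇔ (v ⇔ v) = 1 ⇔ 1 = 1
¬((¬u ⇒ (v ⇔ v)) ⇔ (v ⇔ v)) = ¬1 = 0
¬v = ¬1/5 = 4/5
¬¬v = ¬4/5 = 1/5
¬¬¬v = ¬1/5 = 4/5
¬((¬u ⇒ (v ⇔ v)) ⇔ (v ⇔ v)) ⇒ ¬¬¬v = 0 ⇒ 4/5 = 1
(¬¬((v + v) ⇔ v) ⇒ (¬¬¬u ⇔ (u ⇔ (u + v)))) ⇔ (¬((¬u ⇒ (v ⇔ v)) ⇔ (v ⇔ v)) ⇒ ¬¬¬v) = 2/5 ⇔ 1 = 2/5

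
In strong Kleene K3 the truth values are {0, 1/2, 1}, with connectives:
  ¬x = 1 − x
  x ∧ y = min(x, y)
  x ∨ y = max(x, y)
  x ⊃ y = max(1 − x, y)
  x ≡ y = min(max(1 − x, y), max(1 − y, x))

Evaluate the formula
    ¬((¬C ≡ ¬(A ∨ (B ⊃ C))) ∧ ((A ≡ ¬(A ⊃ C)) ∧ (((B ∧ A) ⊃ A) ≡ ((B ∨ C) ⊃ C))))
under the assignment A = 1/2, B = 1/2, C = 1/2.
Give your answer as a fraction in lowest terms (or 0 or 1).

1/2

¬C = ¬1/2 = 1/2
B ⊃ C = 1/2 ⊃ 1/2 = 1/2
A ∨ (B ⊃ C) = 1/2 ∨ 1/2 = 1/2
¬(A ∨ (B ⊃ C)) = ¬1/2 = 1/2
¬C ≡ ¬(A ∨ (B ⊃ C)) = 1/2 ≡ 1/2 = 1/2
A ⊃ C = 1/2 ⊃ 1/2 = 1/2
¬(A ⊃ C) = ¬1/2 = 1/2
A ≡ ¬(A ⊃ C) = 1/2 ≡ 1/2 = 1/2
B ∧ A = 1/2 ∧ 1/2 = 1/2
(B ∧ A) ⊃ A = 1/2 ⊃ 1/2 = 1/2
B ∨ C = 1/2 ∨ 1/2 = 1/2
(B ∨ C) ⊃ C = 1/2 ⊃ 1/2 = 1/2
((B ∧ A) ⊃ A) ≡ ((B ∨ C) ⊃ C) = 1/2 ≡ 1/2 = 1/2
(A ≡ ¬(A ⊃ C)) ∧ (((B ∧ A) ⊃ A) ≡ ((B ∨ C) ⊃ C)) = 1/2 ∧ 1/2 = 1/2
(¬C ≡ ¬(A ∨ (B ⊃ C))) ∧ ((A ≡ ¬(A ⊃ C)) ∧ (((B ∧ A) ⊃ A) ≡ ((B ∨ C) ⊃ C))) = 1/2 ∧ 1/2 = 1/2
¬((¬C ≡ ¬(A ∨ (B ⊃ C))) ∧ ((A ≡ ¬(A ⊃ C)) ∧ (((B ∧ A) ⊃ A) ≡ ((B ∨ C) ⊃ C)))) = ¬1/2 = 1/2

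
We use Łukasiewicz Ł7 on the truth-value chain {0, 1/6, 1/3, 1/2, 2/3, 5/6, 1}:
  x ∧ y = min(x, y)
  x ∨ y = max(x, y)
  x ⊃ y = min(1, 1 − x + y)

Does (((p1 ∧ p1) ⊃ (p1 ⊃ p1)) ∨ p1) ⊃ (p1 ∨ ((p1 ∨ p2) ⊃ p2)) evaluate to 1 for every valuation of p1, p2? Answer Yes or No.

No

Counterexample: take p1 = 1/6, p2 = 0.
p1 ∧ p1 = 1/6 ∧ 1/6 = 1/6
p1 ⊃ p1 = 1/6 ⊃ 1/6 = 1
(p1 ∧ p1) ⊃ (p1 ⊃ p1) = 1/6 ⊃ 1 = 1
((p1 ∧ p1) ⊃ (p1 ⊃ p1)) ∨ p1 = 1 ∨ 1/6 = 1
p1 ∨ p2 = 1/6 ∨ 0 = 1/6
(p1 ∨ p2) ⊃ p2 = 1/6 ⊃ 0 = 5/6
p1 ∨ ((p1 ∨ p2) ⊃ p2) = 1/6 ∨ 5/6 = 5/6
(((p1 ∧ p1) ⊃ (p1 ⊃ p1)) ∨ p1) ⊃ (p1 ∨ ((p1 ∨ p2) ⊃ p2)) = 1 ⊃ 5/6 = 5/6
This gives 5/6 ≠ 1.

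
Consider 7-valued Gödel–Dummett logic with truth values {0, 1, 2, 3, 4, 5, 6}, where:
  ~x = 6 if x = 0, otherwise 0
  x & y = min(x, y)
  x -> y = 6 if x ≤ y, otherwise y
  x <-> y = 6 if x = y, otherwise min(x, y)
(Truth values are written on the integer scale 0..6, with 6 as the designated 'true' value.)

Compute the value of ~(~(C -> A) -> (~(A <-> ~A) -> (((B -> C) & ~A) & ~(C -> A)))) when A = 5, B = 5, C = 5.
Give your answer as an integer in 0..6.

0

C -> A = 5 -> 5 = 6
~(C -> A) = ~6 = 0
~A = ~5 = 0
A <-> ~A = 5 <-> 0 = 0
~(A <-> ~A) = ~0 = 6
B -> C = 5 -> 5 = 6
~A = ~5 = 0
(B -> C) & ~A = 6 & 0 = 0
C -> A = 5 -> 5 = 6
~(C -> A) = ~6 = 0
((B -> C) & ~A) & ~(C -> A) = 0 & 0 = 0
~(A <-> ~A) -> (((B -> C) & ~A) & ~(C -> A)) = 6 -> 0 = 0
~(C -> A) -> (~(A <-> ~A) -> (((B -> C) & ~A) & ~(C -> A))) = 0 -> 0 = 6
~(~(C -> A) -> (~(A <-> ~A) -> (((B -> C) & ~A) & ~(C -> A)))) = ~6 = 0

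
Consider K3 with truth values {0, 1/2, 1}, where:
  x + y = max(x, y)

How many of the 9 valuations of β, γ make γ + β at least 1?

5

β = 0, γ = 0 ↦ 0  <
β = 0, γ = 1/2 ↦ 1/2  <
β = 0, γ = 1 ↦ 1  ≥
β = 1/2, γ = 0 ↦ 1/2  <
β = 1/2, γ = 1/2 ↦ 1/2  <
β = 1/2, γ = 1 ↦ 1  ≥
β = 1, γ = 0 ↦ 1  ≥
β = 1, γ = 1/2 ↦ 1  ≥
β = 1, γ = 1 ↦ 1  ≥
So 5 of the 9 assignments meet the threshold.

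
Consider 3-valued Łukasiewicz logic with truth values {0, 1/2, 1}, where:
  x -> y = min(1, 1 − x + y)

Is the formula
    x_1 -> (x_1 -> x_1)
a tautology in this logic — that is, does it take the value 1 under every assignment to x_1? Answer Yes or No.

x_1 = 0 ↦ 1
x_1 = 1/2 ↦ 1
x_1 = 1 ↦ 1
Every assignment gives a value ≥ 1.

Yes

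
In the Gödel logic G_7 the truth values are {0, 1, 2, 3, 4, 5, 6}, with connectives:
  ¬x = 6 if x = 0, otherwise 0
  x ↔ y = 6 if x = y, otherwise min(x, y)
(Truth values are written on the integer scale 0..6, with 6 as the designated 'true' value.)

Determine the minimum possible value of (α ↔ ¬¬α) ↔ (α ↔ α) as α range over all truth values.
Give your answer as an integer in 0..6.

1

Take α = 1:
¬α = ¬1 = 0
¬¬α = ¬0 = 6
α ↔ ¬¬α = 1 ↔ 6 = 1
α ↔ α = 1 ↔ 1 = 6
(α ↔ ¬¬α) ↔ (α ↔ α) = 1 ↔ 6 = 1
No assignment yields a value below 1, so this is the minimum.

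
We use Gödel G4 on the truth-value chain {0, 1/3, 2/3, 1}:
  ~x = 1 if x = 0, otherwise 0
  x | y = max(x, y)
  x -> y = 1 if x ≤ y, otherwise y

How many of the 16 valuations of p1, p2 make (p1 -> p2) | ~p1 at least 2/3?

p1 = 0, p2 = 0 ↦ 1  ≥
p1 = 0, p2 = 1/3 ↦ 1  ≥
p1 = 0, p2 = 2/3 ↦ 1  ≥
p1 = 0, p2 = 1 ↦ 1  ≥
p1 = 1/3, p2 = 0 ↦ 0  <
p1 = 1/3, p2 = 1/3 ↦ 1  ≥
p1 = 1/3, p2 = 2/3 ↦ 1  ≥
p1 = 1/3, p2 = 1 ↦ 1  ≥
p1 = 2/3, p2 = 0 ↦ 0  <
p1 = 2/3, p2 = 1/3 ↦ 1/3  <
p1 = 2/3, p2 = 2/3 ↦ 1  ≥
p1 = 2/3, p2 = 1 ↦ 1  ≥
p1 = 1, p2 = 0 ↦ 0  <
p1 = 1, p2 = 1/3 ↦ 1/3  <
p1 = 1, p2 = 2/3 ↦ 2/3  ≥
p1 = 1, p2 = 1 ↦ 1  ≥
So 11 of the 16 assignments meet the threshold.

11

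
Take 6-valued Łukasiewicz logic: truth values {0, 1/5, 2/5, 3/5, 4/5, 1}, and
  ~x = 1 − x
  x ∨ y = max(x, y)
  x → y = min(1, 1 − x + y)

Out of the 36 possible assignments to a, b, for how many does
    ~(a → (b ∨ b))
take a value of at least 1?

1

value 1: 1 assignment (counts)
value 4/5: 2 assignments
value 3/5: 3 assignments
value 2/5: 4 assignments
value 1/5: 5 assignments
value 0: 21 assignments
So 1 of the 36 assignments meets the threshold.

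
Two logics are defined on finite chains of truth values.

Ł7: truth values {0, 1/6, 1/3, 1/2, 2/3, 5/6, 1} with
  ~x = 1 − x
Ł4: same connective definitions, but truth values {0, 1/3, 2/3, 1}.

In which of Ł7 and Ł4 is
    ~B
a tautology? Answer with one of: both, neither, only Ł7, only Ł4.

In Ł7: at B = 1/6 the value is 5/6 — not a tautology.
In Ł4: at B = 1/3 the value is 2/3 — not a tautology.

neither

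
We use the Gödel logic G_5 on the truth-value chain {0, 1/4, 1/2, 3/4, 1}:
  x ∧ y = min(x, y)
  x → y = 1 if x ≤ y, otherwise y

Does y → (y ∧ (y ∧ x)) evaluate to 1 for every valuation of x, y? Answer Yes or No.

Counterexample: take x = 0, y = 1/4.
y ∧ x = 1/4 ∧ 0 = 0
y ∧ (y ∧ x) = 1/4 ∧ 0 = 0
y → (y ∧ (y ∧ x)) = 1/4 → 0 = 0
This gives 0 ≠ 1.

No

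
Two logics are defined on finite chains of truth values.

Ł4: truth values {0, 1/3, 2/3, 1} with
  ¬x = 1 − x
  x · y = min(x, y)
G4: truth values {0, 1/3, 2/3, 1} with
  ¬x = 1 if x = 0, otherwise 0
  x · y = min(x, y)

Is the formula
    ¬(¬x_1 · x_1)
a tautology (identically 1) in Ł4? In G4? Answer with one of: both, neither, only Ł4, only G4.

In Ł4: at x_1 = 1/3 the value is 2/3 — not a tautology.
In G4: every assignment gives 1 — tautology.

only G4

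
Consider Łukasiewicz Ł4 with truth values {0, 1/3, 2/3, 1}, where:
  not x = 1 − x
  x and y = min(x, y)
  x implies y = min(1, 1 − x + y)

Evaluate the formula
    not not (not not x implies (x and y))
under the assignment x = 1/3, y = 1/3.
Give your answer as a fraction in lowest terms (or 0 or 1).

1

not x = not 1/3 = 2/3
not not x = not 2/3 = 1/3
x and y = 1/3 and 1/3 = 1/3
not not x implies (x and y) = 1/3 implies 1/3 = 1
not (not not x implies (x and y)) = not 1 = 0
not not (not not x implies (x and y)) = not 0 = 1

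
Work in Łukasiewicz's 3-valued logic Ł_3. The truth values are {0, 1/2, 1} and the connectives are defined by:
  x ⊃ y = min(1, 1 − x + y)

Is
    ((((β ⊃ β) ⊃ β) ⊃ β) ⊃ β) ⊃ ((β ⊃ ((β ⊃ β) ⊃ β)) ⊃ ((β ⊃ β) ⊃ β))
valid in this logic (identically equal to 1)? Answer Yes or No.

Yes

β = 0 ↦ 1
β = 1/2 ↦ 1
β = 1 ↦ 1
Every assignment gives a value ≥ 1.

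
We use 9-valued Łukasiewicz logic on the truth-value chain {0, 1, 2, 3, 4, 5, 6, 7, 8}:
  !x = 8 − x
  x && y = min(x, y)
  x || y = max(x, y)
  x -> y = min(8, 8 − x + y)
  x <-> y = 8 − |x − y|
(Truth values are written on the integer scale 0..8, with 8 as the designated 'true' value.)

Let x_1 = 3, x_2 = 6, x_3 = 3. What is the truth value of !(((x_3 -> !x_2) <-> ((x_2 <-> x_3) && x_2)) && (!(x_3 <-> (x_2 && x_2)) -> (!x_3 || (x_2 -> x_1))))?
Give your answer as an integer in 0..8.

2

!x_2 = !6 = 2
x_3 -> !x_2 = 3 -> 2 = 7
x_2 <-> x_3 = 6 <-> 3 = 5
(x_2 <-> x_3) && x_2 = 5 && 6 = 5
(x_3 -> !x_2) <-> ((x_2 <-> x_3) && x_2) = 7 <-> 5 = 6
x_2 && x_2 = 6 && 6 = 6
x_3 <-> (x_2 && x_2) = 3 <-> 6 = 5
!(x_3 <-> (x_2 && x_2)) = !5 = 3
!x_3 = !3 = 5
x_2 -> x_1 = 6 -> 3 = 5
!x_3 || (x_2 -> x_1) = 5 || 5 = 5
!(x_3 <-> (x_2 && x_2)) -> (!x_3 || (x_2 -> x_1)) = 3 -> 5 = 8
((x_3 -> !x_2) <-> ((x_2 <-> x_3) && x_2)) && (!(x_3 <-> (x_2 && x_2)) -> (!x_3 || (x_2 -> x_1))) = 6 && 8 = 6
!(((x_3 -> !x_2) <-> ((x_2 <-> x_3) && x_2)) && (!(x_3 <-> (x_2 && x_2)) -> (!x_3 || (x_2 -> x_1)))) = !6 = 2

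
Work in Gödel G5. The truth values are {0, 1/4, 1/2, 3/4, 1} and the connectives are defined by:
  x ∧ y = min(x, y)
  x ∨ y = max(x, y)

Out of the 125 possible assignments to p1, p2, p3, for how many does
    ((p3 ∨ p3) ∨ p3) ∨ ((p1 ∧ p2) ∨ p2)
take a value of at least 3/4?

value 1: 45 assignments (counts)
value 3/4: 35 assignments (counts)
value 1/2: 25 assignments
value 1/4: 15 assignments
value 0: 5 assignments
So 80 of the 125 assignments meet the threshold.

80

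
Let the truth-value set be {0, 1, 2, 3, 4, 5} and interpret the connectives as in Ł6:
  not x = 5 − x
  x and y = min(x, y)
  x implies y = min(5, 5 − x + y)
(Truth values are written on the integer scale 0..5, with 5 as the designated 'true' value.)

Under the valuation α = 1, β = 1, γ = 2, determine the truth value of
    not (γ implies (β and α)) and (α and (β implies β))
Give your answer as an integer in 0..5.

1

β and α = 1 and 1 = 1
γ implies (β and α) = 2 implies 1 = 4
not (γ implies (β and α)) = not 4 = 1
β implies β = 1 implies 1 = 5
α and (β implies β) = 1 and 5 = 1
not (γ implies (β and α)) and (α and (β implies β)) = 1 and 1 = 1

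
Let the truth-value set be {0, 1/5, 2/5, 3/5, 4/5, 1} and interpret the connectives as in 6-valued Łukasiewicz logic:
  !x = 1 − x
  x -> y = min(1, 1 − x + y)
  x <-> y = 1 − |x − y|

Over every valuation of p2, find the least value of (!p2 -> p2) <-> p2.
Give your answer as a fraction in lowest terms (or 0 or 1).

3/5

Take p2 = 2/5:
!p2 = !2/5 = 3/5
!p2 -> p2 = 3/5 -> 2/5 = 4/5
(!p2 -> p2) <-> p2 = 4/5 <-> 2/5 = 3/5
No assignment yields a value below 3/5, so this is the minimum.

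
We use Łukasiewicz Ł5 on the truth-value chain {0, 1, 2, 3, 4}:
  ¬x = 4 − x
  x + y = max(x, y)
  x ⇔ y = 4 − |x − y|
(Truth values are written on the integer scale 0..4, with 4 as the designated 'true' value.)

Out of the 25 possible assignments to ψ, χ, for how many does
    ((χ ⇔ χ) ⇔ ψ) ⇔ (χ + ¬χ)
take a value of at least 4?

value 4: 5 assignments (counts)
value 3: 8 assignments
value 2: 6 assignments
value 1: 4 assignments
value 0: 2 assignments
So 5 of the 25 assignments meet the threshold.

5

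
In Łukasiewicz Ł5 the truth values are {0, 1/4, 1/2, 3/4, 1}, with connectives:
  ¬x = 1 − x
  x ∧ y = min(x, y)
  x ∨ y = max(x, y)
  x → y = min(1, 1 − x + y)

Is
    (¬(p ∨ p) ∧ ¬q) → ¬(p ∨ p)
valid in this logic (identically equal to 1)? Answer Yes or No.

Yes

At p = 3/4, q = 1/2, for instance:
p ∨ p = 3/4 ∨ 3/4 = 3/4
¬(p ∨ p) = ¬3/4 = 1/4
¬q = ¬1/2 = 1/2
¬(p ∨ p) ∧ ¬q = 1/4 ∧ 1/2 = 1/4
(¬(p ∨ p) ∧ ¬q) → ¬(p ∨ p) = 1/4 → 1/4 = 1
and checking the remaining 24 assignments likewise gives ≥ 1 in every case.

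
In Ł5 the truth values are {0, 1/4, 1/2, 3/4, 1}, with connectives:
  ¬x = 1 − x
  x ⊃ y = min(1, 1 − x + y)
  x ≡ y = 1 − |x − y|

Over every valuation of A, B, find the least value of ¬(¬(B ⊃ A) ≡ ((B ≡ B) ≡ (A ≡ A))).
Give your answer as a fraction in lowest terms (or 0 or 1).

0

Take A = 0, B = 1:
B ⊃ A = 1 ⊃ 0 = 0
¬(B ⊃ A) = ¬0 = 1
B ≡ B = 1 ≡ 1 = 1
A ≡ A = 0 ≡ 0 = 1
(B ≡ B) ≡ (A ≡ A) = 1 ≡ 1 = 1
¬(B ⊃ A) ≡ ((B ≡ B) ≡ (A ≡ A)) = 1 ≡ 1 = 1
¬(¬(B ⊃ A) ≡ ((B ≡ B) ≡ (A ≡ A))) = ¬1 = 0
No assignment yields a value below 0, so this is the minimum.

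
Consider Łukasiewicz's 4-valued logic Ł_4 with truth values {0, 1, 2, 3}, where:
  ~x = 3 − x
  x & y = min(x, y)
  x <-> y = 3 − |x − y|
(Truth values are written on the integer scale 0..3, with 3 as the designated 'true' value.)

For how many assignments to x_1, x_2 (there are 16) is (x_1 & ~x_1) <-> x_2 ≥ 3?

4

x_1 = 0, x_2 = 0 ↦ 3  ≥
x_1 = 0, x_2 = 1 ↦ 2  <
x_1 = 0, x_2 = 2 ↦ 1  <
x_1 = 0, x_2 = 3 ↦ 0  <
x_1 = 1, x_2 = 0 ↦ 2  <
x_1 = 1, x_2 = 1 ↦ 3  ≥
x_1 = 1, x_2 = 2 ↦ 2  <
x_1 = 1, x_2 = 3 ↦ 1  <
x_1 = 2, x_2 = 0 ↦ 2  <
x_1 = 2, x_2 = 1 ↦ 3  ≥
x_1 = 2, x_2 = 2 ↦ 2  <
x_1 = 2, x_2 = 3 ↦ 1  <
x_1 = 3, x_2 = 0 ↦ 3  ≥
x_1 = 3, x_2 = 1 ↦ 2  <
x_1 = 3, x_2 = 2 ↦ 1  <
x_1 = 3, x_2 = 3 ↦ 0  <
So 4 of the 16 assignments meet the threshold.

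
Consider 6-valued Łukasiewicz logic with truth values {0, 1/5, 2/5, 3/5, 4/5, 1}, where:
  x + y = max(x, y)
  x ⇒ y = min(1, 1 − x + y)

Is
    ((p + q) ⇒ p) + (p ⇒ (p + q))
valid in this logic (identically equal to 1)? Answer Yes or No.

At p = 0, q = 4/5, for instance:
p + q = 0 + 4/5 = 4/5
(p + q) ⇒ p = 4/5 ⇒ 0 = 1/5
p ⇒ (p + q) = 0 ⇒ 4/5 = 1
((p + q) ⇒ p) + (p ⇒ (p + q)) = 1/5 + 1 = 1
and checking the remaining 35 assignments likewise gives ≥ 1 in every case.

Yes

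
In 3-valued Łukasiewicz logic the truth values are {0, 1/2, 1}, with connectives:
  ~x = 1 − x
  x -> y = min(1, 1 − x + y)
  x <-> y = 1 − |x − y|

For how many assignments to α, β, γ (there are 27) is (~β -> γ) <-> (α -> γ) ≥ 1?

value 1: 17 assignments (counts)
value 1/2: 8 assignments
value 0: 2 assignments
So 17 of the 27 assignments meet the threshold.

17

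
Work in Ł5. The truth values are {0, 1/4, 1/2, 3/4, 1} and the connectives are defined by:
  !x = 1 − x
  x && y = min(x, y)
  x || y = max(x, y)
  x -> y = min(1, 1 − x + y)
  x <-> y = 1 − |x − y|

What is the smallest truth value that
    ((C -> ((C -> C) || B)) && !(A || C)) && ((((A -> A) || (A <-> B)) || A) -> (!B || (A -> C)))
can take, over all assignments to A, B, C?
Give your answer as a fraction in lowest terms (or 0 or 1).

Take A = 0, B = 0, C = 1:
C -> C = 1 -> 1 = 1
(C -> C) || B = 1 || 0 = 1
C -> ((C -> C) || B) = 1 -> 1 = 1
A || C = 0 || 1 = 1
!(A || C) = !1 = 0
(C -> ((C -> C) || B)) && !(A || C) = 1 && 0 = 0
A -> A = 0 -> 0 = 1
A <-> B = 0 <-> 0 = 1
(A -> A) || (A <-> B) = 1 || 1 = 1
((A -> A) || (A <-> B)) || A = 1 || 0 = 1
!B = !0 = 1
A -> C = 0 -> 1 = 1
!B || (A -> C) = 1 || 1 = 1
(((A -> A) || (A <-> B)) || A) -> (!B || (A -> C)) = 1 -> 1 = 1
((C -> ((C -> C) || B)) && !(A || C)) && ((((A -> A) || (A <-> B)) || A) -> (!B || (A -> C))) = 0 && 1 = 0
No assignment yields a value below 0, so this is the minimum.

0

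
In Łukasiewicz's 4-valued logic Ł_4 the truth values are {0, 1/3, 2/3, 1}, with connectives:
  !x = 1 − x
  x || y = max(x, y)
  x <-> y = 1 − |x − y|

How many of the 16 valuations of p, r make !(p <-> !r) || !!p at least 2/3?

p = 0, r = 0 ↦ 1  ≥
p = 0, r = 1/3 ↦ 2/3  ≥
p = 0, r = 2/3 ↦ 1/3  <
p = 0, r = 1 ↦ 0  <
p = 1/3, r = 0 ↦ 2/3  ≥
p = 1/3, r = 1/3 ↦ 1/3  <
p = 1/3, r = 2/3 ↦ 1/3  <
p = 1/3, r = 1 ↦ 1/3  <
p = 2/3, r = 0 ↦ 2/3  ≥
p = 2/3, r = 1/3 ↦ 2/3  ≥
p = 2/3, r = 2/3 ↦ 2/3  ≥
p = 2/3, r = 1 ↦ 2/3  ≥
p = 1, r = 0 ↦ 1  ≥
p = 1, r = 1/3 ↦ 1  ≥
p = 1, r = 2/3 ↦ 1  ≥
p = 1, r = 1 ↦ 1  ≥
So 11 of the 16 assignments meet the threshold.

11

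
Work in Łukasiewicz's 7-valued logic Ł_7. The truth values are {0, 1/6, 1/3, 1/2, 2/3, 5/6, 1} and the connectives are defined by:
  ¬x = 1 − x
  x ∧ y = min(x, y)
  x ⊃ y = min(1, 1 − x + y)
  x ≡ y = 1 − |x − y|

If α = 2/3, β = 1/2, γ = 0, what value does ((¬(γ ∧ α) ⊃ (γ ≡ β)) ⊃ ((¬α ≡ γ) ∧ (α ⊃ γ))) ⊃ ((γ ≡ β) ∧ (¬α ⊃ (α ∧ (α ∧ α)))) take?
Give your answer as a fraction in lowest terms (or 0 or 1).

γ ∧ α = 0 ∧ 2/3 = 0
¬(γ ∧ α) = ¬0 = 1
γ ≡ β = 0 ≡ 1/2 = 1/2
¬(γ ∧ α) ⊃ (γ ≡ β) = 1 ⊃ 1/2 = 1/2
¬α = ¬2/3 = 1/3
¬α ≡ γ = 1/3 ≡ 0 = 2/3
α ⊃ γ = 2/3 ⊃ 0 = 1/3
(¬α ≡ γ) ∧ (α ⊃ γ) = 2/3 ∧ 1/3 = 1/3
(¬(γ ∧ α) ⊃ (γ ≡ β)) ⊃ ((¬α ≡ γ) ∧ (α ⊃ γ)) = 1/2 ⊃ 1/3 = 5/6
γ ≡ β = 0 ≡ 1/2 = 1/2
¬α = ¬2/3 = 1/3
α ∧ α = 2/3 ∧ 2/3 = 2/3
α ∧ (α ∧ α) = 2/3 ∧ 2/3 = 2/3
¬α ⊃ (α ∧ (α ∧ α)) = 1/3 ⊃ 2/3 = 1
(γ ≡ β) ∧ (¬α ⊃ (α ∧ (α ∧ α))) = 1/2 ∧ 1 = 1/2
((¬(γ ∧ α) ⊃ (γ ≡ β)) ⊃ ((¬α ≡ γ) ∧ (α ⊃ γ))) ⊃ ((γ ≡ β) ∧ (¬α ⊃ (α ∧ (α ∧ α)))) = 5/6 ⊃ 1/2 = 2/3

2/3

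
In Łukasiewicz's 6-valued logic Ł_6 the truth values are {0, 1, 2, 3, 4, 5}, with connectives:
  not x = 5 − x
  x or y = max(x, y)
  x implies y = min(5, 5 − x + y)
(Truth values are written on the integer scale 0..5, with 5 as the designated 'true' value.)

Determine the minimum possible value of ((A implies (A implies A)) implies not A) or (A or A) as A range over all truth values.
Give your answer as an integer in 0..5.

Take A = 2:
A implies A = 2 implies 2 = 5
A implies (A implies A) = 2 implies 5 = 5
not A = not 2 = 3
(A implies (A implies A)) implies not A = 5 implies 3 = 3
A or A = 2 or 2 = 2
((A implies (A implies A)) implies not A) or (A or A) = 3 or 2 = 3
No assignment yields a value below 3, so this is the minimum.

3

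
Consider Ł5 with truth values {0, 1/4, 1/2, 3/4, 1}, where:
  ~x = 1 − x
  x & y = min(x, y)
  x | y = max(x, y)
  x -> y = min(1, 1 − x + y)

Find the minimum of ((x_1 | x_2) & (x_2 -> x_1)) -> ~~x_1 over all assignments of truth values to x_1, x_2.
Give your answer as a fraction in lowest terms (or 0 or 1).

Take x_1 = 0, x_2 = 1/2:
x_1 | x_2 = 0 | 1/2 = 1/2
x_2 -> x_1 = 1/2 -> 0 = 1/2
(x_1 | x_2) & (x_2 -> x_1) = 1/2 & 1/2 = 1/2
~x_1 = ~0 = 1
~~x_1 = ~1 = 0
((x_1 | x_2) & (x_2 -> x_1)) -> ~~x_1 = 1/2 -> 0 = 1/2
No assignment yields a value below 1/2, so this is the minimum.

1/2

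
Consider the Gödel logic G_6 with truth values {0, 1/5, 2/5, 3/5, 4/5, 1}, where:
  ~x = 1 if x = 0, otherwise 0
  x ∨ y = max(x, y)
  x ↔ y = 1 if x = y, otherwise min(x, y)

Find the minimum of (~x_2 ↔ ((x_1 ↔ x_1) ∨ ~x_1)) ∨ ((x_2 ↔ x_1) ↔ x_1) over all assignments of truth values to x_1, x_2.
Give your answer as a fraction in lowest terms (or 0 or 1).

1/5

Take x_1 = 1/5, x_2 = 1/5:
~x_2 = ~1/5 = 0
x_1 ↔ x_1 = 1/5 ↔ 1/5 = 1
~x_1 = ~1/5 = 0
(x_1 ↔ x_1) ∨ ~x_1 = 1 ∨ 0 = 1
~x_2 ↔ ((x_1 ↔ x_1) ∨ ~x_1) = 0 ↔ 1 = 0
x_2 ↔ x_1 = 1/5 ↔ 1/5 = 1
(x_2 ↔ x_1) ↔ x_1 = 1 ↔ 1/5 = 1/5
(~x_2 ↔ ((x_1 ↔ x_1) ∨ ~x_1)) ∨ ((x_2 ↔ x_1) ↔ x_1) = 0 ∨ 1/5 = 1/5
No assignment yields a value below 1/5, so this is the minimum.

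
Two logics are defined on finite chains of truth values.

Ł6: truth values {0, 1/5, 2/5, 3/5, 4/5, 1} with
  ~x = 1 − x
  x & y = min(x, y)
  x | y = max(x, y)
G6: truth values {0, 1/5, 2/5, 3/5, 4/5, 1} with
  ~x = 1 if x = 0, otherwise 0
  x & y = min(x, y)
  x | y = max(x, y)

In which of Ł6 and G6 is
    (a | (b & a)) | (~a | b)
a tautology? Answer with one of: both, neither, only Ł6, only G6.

In Ł6: at a = 1/5, b = 0 the value is 4/5 — not a tautology.
In G6: at a = 1/5, b = 0 the value is 1/5 — not a tautology.

neither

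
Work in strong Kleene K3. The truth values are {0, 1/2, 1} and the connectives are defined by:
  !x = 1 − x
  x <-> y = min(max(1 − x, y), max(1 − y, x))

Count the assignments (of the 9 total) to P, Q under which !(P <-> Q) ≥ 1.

P = 0, Q = 0 ↦ 0  <
P = 0, Q = 1/2 ↦ 1/2  <
P = 0, Q = 1 ↦ 1  ≥
P = 1/2, Q = 0 ↦ 1/2  <
P = 1/2, Q = 1/2 ↦ 1/2  <
P = 1/2, Q = 1 ↦ 1/2  <
P = 1, Q = 0 ↦ 1  ≥
P = 1, Q = 1/2 ↦ 1/2  <
P = 1, Q = 1 ↦ 0  <
So 2 of the 9 assignments meet the threshold.

2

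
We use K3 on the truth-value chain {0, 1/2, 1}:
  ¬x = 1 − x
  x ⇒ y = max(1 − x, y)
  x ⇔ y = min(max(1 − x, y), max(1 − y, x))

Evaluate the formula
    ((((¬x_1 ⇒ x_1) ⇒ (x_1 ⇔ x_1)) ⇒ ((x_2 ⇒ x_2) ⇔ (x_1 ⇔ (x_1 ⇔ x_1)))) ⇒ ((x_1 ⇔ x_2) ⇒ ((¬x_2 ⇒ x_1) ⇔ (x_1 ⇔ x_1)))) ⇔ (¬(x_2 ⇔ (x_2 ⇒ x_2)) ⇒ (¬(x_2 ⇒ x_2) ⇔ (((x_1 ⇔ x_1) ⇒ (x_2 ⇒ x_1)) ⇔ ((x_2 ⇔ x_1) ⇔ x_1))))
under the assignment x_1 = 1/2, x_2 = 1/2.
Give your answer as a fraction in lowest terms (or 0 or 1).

¬x_1 = ¬1/2 = 1/2
¬x_1 ⇒ x_1 = 1/2 ⇒ 1/2 = 1/2
x_1 ⇔ x_1 = 1/2 ⇔ 1/2 = 1/2
(¬x_1 ⇒ x_1) ⇒ (x_1 ⇔ x_1) = 1/2 ⇒ 1/2 = 1/2
x_2 ⇒ x_2 = 1/2 ⇒ 1/2 = 1/2
x_1 ⇔ x_1 = 1/2 ⇔ 1/2 = 1/2
x_1 ⇔ (x_1 ⇔ x_1) = 1/2 ⇔ 1/2 = 1/2
(x_2 ⇒ x_2) ⇔ (x_1 ⇔ (x_1 ⇔ x_1)) = 1/2 ⇔ 1/2 = 1/2
((¬x_1 ⇒ x_1) ⇒ (x_1 ⇔ x_1)) ⇒ ((x_2 ⇒ x_2) ⇔ (x_1 ⇔ (x_1 ⇔ x_1))) = 1/2 ⇒ 1/2 = 1/2
x_1 ⇔ x_2 = 1/2 ⇔ 1/2 = 1/2
¬x_2 = ¬1/2 = 1/2
¬x_2 ⇒ x_1 = 1/2 ⇒ 1/2 = 1/2
x_1 ⇔ x_1 = 1/2 ⇔ 1/2 = 1/2
(¬x_2 ⇒ x_1) ⇔ (x_1 ⇔ x_1) = 1/2 ⇔ 1/2 = 1/2
(x_1 ⇔ x_2) ⇒ ((¬x_2 ⇒ x_1) ⇔ (x_1 ⇔ x_1)) = 1/2 ⇒ 1/2 = 1/2
(((¬x_1 ⇒ x_1) ⇒ (x_1 ⇔ x_1)) ⇒ ((x_2 ⇒ x_2) ⇔ (x_1 ⇔ (x_1 ⇔ x_1)))) ⇒ ((x_1 ⇔ x_2) ⇒ ((¬x_2 ⇒ x_1) ⇔ (x_1 ⇔ x_1))) = 1/2 ⇒ 1/2 = 1/2
x_2 ⇒ x_2 = 1/2 ⇒ 1/2 = 1/2
x_2 ⇔ (x_2 ⇒ x_2) = 1/2 ⇔ 1/2 = 1/2
¬(x_2 ⇔ (x_2 ⇒ x_2)) = ¬1/2 = 1/2
x_2 ⇒ x_2 = 1/2 ⇒ 1/2 = 1/2
¬(x_2 ⇒ x_2) = ¬1/2 = 1/2
x_1 ⇔ x_1 = 1/2 ⇔ 1/2 = 1/2
x_2 ⇒ x_1 = 1/2 ⇒ 1/2 = 1/2
(x_1 ⇔ x_1) ⇒ (x_2 ⇒ x_1) = 1/2 ⇒ 1/2 = 1/2
x_2 ⇔ x_1 = 1/2 ⇔ 1/2 = 1/2
(x_2 ⇔ x_1) ⇔ x_1 = 1/2 ⇔ 1/2 = 1/2
((x_1 ⇔ x_1) ⇒ (x_2 ⇒ x_1)) ⇔ ((x_2 ⇔ x_1) ⇔ x_1) = 1/2 ⇔ 1/2 = 1/2
¬(x_2 ⇒ x_2) ⇔ (((x_1 ⇔ x_1) ⇒ (x_2 ⇒ x_1)) ⇔ ((x_2 ⇔ x_1) ⇔ x_1)) = 1/2 ⇔ 1/2 = 1/2
¬(x_2 ⇔ (x_2 ⇒ x_2)) ⇒ (¬(x_2 ⇒ x_2) ⇔ (((x_1 ⇔ x_1) ⇒ (x_2 ⇒ x_1)) ⇔ ((x_2 ⇔ x_1) ⇔ x_1))) = 1/2 ⇒ 1/2 = 1/2
((((¬x_1 ⇒ x_1) ⇒ (x_1 ⇔ x_1)) ⇒ ((x_2 ⇒ x_2) ⇔ (x_1 ⇔ (x_1 ⇔ x_1)))) ⇒ ((x_1 ⇔ x_2) ⇒ ((¬x_2 ⇒ x_1) ⇔ (x_1 ⇔ x_1)))) ⇔ (¬(x_2 ⇔ (x_2 ⇒ x_2)) ⇒ (¬(x_2 ⇒ x_2) ⇔ (((x_1 ⇔ x_1) ⇒ (x_2 ⇒ x_1)) ⇔ ((x_2 ⇔ x_1) ⇔ x_1)))) = 1/2 ⇔ 1/2 = 1/2

1/2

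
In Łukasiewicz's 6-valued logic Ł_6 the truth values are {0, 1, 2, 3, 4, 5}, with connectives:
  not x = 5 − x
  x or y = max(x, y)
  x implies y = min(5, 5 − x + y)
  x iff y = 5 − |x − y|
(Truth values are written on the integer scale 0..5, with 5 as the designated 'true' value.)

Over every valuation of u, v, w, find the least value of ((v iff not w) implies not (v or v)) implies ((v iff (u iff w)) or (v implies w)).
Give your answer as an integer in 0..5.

3

Take u = 0, v = 2, w = 0:
not w = not 0 = 5
v iff not w = 2 iff 5 = 2
v or v = 2 or 2 = 2
not (v or v) = not 2 = 3
(v iff not w) implies not (v or v) = 2 implies 3 = 5
u iff w = 0 iff 0 = 5
v iff (u iff w) = 2 iff 5 = 2
v implies w = 2 implies 0 = 3
(v iff (u iff w)) or (v implies w) = 2 or 3 = 3
((v iff not w) implies not (v or v)) implies ((v iff (u iff w)) or (v implies w)) = 5 implies 3 = 3
No assignment yields a value below 3, so this is the minimum.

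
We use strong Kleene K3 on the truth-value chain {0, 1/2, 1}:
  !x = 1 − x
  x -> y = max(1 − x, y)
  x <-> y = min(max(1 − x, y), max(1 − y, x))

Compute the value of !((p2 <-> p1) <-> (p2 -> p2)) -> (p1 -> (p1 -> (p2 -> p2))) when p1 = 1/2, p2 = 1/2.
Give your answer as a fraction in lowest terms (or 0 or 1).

p2 <-> p1 = 1/2 <-> 1/2 = 1/2
p2 -> p2 = 1/2 -> 1/2 = 1/2
(p2 <-> p1) <-> (p2 -> p2) = 1/2 <-> 1/2 = 1/2
!((p2 <-> p1) <-> (p2 -> p2)) = !1/2 = 1/2
p2 -> p2 = 1/2 -> 1/2 = 1/2
p1 -> (p2 -> p2) = 1/2 -> 1/2 = 1/2
p1 -> (p1 -> (p2 -> p2)) = 1/2 -> 1/2 = 1/2
!((p2 <-> p1) <-> (p2 -> p2)) -> (p1 -> (p1 -> (p2 -> p2))) = 1/2 -> 1/2 = 1/2

1/2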